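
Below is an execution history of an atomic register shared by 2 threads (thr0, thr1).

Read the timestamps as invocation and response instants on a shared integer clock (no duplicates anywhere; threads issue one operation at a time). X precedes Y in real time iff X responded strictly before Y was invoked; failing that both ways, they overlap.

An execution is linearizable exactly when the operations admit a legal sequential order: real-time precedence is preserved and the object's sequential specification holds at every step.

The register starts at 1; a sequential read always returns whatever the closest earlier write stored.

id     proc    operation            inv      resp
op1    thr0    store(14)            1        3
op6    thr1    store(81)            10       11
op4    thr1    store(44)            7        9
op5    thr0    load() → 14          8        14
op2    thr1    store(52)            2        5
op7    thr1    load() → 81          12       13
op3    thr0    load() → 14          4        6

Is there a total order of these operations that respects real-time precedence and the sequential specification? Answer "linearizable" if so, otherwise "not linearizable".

linearizable

one valid linearization: op2, op1, op3, op5, op4, op6, op7
after step 1 (op2 store(52)): value 52
after step 2 (op1 store(14)): value 14
after step 3 (op3 load() → 14): value 14
after step 4 (op5 load() → 14): value 14
after step 5 (op4 store(44)): value 44
after step 6 (op6 store(81)): value 81
after step 7 (op7 load() → 81): value 81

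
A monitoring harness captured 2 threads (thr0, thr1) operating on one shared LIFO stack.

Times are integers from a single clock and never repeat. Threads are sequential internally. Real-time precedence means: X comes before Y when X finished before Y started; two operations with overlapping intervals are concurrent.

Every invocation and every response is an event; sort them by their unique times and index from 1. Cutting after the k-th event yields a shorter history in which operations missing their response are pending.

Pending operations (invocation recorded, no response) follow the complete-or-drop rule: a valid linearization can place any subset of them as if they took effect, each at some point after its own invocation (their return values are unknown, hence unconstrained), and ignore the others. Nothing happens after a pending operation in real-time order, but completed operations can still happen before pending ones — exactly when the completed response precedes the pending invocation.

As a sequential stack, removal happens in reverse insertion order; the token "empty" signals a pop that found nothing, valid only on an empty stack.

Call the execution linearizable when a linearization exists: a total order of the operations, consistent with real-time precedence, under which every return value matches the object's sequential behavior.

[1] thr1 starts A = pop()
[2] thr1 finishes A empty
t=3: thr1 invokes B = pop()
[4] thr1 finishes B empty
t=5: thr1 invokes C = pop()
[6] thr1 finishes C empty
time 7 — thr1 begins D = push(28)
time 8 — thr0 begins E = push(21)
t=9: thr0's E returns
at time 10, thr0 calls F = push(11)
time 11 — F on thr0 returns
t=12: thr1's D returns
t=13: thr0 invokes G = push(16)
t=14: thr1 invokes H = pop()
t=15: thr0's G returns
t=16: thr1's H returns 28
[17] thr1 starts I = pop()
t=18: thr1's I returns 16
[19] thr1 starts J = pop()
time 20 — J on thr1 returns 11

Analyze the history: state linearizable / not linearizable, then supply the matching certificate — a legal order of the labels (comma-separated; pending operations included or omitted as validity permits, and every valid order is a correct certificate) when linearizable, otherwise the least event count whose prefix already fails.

1. A pop() → empty, leaving stack <>
2. B pop() → empty, leaving stack <>
3. C pop() → empty, leaving stack <>
4. E push(21), leaving stack <21>
5. F push(11), leaving stack <21,11>
6. D push(28), leaving stack <21,11,28>
7. H pop() → 28, leaving stack <21,11>
8. G push(16), leaving stack <21,11,16>
9. I pop() → 16, leaving stack <21,11>
10. J pop() → 11, leaving stack <21>

linearizable — witness: A, B, C, E, F, D, H, G, I, J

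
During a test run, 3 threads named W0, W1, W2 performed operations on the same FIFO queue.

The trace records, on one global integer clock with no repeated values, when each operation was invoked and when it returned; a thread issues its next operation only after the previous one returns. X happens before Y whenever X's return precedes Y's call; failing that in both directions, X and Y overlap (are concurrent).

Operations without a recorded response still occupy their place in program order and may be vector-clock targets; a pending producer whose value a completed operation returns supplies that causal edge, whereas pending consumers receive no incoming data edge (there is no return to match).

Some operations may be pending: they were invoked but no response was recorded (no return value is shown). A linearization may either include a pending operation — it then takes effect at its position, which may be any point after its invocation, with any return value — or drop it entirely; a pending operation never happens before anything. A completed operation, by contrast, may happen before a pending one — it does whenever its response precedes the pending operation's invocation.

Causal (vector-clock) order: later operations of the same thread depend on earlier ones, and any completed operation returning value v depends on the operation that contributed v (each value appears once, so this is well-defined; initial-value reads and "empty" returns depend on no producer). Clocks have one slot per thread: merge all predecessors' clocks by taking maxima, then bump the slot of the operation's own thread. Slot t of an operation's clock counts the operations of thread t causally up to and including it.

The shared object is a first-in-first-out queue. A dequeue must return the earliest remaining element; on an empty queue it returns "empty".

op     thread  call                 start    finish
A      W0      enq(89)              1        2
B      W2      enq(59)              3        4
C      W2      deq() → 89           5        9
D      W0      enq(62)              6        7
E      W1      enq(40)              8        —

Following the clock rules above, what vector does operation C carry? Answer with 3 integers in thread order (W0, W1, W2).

(1, 0, 2)

no predecessors for B (invoked 3): W2 increments from zero → (0, 0, 1)
no predecessors for E (invoked 8): W1 increments from zero → (0, 1, 0)
no predecessors for A (invoked 1): W0 increments from zero → (1, 0, 0)
D, invoked 6, takes VC(A)=(1, 0, 0) under max, adds 1 for W0 → (2, 0, 0)
C, invoked 5, takes VC(A)=(1, 0, 0), VC(B)=(0, 0, 1) under max, adds 1 for W2 → (1, 0, 2)
target: VC(C) = (1, 0, 2)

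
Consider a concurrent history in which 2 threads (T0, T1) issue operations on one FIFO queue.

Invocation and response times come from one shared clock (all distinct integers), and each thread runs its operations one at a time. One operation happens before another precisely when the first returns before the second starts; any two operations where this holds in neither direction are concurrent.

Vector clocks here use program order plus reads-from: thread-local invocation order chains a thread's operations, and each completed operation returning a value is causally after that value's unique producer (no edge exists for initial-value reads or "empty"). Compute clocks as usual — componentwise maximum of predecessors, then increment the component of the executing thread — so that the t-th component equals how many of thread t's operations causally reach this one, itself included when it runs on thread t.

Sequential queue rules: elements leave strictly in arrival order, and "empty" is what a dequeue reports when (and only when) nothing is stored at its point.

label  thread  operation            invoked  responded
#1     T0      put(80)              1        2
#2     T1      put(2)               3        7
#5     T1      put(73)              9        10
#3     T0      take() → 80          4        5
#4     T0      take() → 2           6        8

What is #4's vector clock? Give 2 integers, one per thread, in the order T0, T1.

VC(#2, invoked at 3): no causal predecessors; +1 on T1 → (0, 1)
VC(#1, invoked at 1): no causal predecessors; +1 on T0 → (1, 0)
merge at #5 (invoked 9): VC(#2)=(0, 1), own-thread bump on T1 → (0, 2)
merge at #3 (invoked 4): VC(#1)=(1, 0), own-thread bump on T0 → (2, 0)
merge at #4 (invoked 6): VC(#2)=(0, 1), VC(#3)=(2, 0), own-thread bump on T0 → (3, 1)
target: VC(#4) = (3, 1)

(3, 1)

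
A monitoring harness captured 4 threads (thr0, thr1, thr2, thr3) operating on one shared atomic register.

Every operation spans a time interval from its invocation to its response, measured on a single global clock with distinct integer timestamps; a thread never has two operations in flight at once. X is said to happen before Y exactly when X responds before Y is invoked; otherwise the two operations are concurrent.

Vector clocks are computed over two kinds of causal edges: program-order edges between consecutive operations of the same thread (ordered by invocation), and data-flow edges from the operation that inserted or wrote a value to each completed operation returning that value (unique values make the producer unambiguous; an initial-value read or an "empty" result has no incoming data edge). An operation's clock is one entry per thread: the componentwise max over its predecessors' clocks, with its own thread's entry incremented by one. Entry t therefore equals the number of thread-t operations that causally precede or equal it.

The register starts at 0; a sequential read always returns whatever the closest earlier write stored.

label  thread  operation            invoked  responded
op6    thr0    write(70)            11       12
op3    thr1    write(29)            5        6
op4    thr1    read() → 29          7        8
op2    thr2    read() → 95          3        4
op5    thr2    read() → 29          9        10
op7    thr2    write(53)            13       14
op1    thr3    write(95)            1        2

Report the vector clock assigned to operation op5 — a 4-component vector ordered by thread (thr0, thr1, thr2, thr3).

(0, 1, 2, 1)

invoked at 1, op1 has no predecessors; its own thr3 bump gives (0, 0, 0, 1)
invoked at 5, op3 has no predecessors; its own thr1 bump gives (0, 1, 0, 0)
invoked at 11, op6 has no predecessors; its own thr0 bump gives (1, 0, 0, 0)
VC(op2, invoked at 3): max of VC(op1)=(0, 0, 0, 1), then +1 on thread thr2 → (0, 0, 1, 1)
VC(op4, invoked at 7): max of VC(op3)=(0, 1, 0, 0), then +1 on thread thr1 → (0, 2, 0, 0)
VC(op5, invoked at 9): max of VC(op2)=(0, 0, 1, 1), VC(op3)=(0, 1, 0, 0), then +1 on thread thr2 → (0, 1, 2, 1)
VC(op7, invoked at 13): max of VC(op5)=(0, 1, 2, 1), then +1 on thread thr2 → (0, 1, 3, 1)
target: VC(op5) = (0, 1, 2, 1)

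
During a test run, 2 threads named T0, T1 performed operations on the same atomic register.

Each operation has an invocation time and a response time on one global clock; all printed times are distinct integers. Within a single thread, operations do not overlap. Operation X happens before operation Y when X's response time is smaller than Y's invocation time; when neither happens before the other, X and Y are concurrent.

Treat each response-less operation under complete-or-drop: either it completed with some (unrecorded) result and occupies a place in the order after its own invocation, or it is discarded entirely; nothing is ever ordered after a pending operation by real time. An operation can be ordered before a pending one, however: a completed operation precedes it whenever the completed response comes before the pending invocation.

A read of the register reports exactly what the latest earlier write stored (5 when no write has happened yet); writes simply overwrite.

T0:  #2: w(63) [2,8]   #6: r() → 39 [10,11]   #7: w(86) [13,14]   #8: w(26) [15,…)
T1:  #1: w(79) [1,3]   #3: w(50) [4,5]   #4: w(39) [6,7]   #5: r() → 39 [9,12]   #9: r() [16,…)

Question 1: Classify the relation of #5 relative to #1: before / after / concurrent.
#5 spans [9,12], #1 spans [1,3]
resp(#1)=3 < inv(#5)=9

after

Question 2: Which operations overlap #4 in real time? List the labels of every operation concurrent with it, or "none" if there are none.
concurrent with #4 ([6,7]): every op whose interval crosses 6..7
#1 [1,3]: before
#2 [2,8]: concurrent
#3 [4,5]: before
#5 [9,12]: after
#6 [10,11]: after
#7 [13,14]: after
#8 [15,…): after
#9 [16,…): after

#2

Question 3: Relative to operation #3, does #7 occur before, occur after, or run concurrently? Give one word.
#7 spans [13,14], #3 spans [4,5]
resp(#3)=5 < inv(#7)=13

after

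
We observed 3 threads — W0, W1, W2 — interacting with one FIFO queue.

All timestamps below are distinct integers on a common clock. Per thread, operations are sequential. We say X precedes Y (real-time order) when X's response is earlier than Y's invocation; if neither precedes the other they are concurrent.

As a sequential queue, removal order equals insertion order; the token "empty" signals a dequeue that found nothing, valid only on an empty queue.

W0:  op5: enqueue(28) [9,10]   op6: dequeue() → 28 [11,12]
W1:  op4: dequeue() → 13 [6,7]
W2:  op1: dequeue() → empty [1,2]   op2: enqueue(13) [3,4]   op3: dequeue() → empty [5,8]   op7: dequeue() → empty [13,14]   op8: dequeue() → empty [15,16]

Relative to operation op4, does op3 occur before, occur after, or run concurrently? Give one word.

op3 spans [5,8], op4 spans [6,7]
the intervals overlap in both directions

concurrent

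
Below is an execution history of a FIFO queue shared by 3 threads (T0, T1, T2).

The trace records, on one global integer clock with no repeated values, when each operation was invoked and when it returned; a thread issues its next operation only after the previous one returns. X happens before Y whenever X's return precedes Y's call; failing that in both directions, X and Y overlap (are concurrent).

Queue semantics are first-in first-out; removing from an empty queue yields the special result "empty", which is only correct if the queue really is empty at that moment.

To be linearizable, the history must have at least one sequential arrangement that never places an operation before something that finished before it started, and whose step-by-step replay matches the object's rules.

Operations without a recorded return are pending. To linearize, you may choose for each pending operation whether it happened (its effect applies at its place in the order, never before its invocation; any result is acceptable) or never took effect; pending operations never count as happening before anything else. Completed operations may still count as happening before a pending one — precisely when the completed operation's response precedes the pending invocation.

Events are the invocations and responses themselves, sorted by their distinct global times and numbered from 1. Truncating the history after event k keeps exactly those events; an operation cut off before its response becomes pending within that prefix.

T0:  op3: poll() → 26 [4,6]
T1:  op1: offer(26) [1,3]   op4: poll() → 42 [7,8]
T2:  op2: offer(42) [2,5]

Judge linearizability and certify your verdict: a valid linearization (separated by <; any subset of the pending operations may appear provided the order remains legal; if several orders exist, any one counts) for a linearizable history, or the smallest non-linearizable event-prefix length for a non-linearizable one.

step 1: op1 offer(26) — queue <26>
step 2: op2 offer(42) — queue <26,42>
step 3: op3 poll() → 26 — queue <42>
step 4: op4 poll() → 42 — queue <>

linearizable — witness: op1 < op2 < op3 < op4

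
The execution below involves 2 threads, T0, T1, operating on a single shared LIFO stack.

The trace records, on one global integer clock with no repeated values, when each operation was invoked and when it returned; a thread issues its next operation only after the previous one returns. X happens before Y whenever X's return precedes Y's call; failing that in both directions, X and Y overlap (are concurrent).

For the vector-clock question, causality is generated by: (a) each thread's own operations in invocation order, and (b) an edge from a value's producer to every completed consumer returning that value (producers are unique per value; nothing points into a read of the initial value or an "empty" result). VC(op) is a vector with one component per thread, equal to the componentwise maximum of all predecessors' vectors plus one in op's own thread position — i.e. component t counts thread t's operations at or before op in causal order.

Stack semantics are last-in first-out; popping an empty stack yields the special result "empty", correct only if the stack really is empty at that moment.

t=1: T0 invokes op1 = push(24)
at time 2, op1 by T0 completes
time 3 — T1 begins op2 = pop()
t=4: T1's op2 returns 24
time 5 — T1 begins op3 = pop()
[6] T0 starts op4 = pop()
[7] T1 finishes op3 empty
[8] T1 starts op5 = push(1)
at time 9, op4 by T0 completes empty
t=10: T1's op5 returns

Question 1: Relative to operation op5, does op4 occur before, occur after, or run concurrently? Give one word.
Answer: concurrent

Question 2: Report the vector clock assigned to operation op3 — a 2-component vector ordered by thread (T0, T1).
Answer: (1, 2)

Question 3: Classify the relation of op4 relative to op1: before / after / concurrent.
Answer: after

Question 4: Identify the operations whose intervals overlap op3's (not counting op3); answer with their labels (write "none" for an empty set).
Answer: op4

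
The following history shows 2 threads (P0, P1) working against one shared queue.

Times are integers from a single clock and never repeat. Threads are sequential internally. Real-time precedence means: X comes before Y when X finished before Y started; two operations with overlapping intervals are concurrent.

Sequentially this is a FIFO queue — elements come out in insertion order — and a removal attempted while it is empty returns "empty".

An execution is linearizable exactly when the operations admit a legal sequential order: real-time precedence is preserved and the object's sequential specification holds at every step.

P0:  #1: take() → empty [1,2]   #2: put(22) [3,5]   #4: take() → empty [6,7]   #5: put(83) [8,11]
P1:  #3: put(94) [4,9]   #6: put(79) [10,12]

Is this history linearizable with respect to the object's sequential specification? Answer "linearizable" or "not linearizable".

through event 6 a valid linearization exists; event 7 (#4 responding at time 7) ends that
the sole real-time-consistent order of 3 completed operations fails the queue replay
no completion choice of the 1 pending operation (#3) rescues it — every subset was tried
take #1, #2, #4 (pending dropped): step 3 already fails, because #4 take() → empty cannot occur there

not linearizable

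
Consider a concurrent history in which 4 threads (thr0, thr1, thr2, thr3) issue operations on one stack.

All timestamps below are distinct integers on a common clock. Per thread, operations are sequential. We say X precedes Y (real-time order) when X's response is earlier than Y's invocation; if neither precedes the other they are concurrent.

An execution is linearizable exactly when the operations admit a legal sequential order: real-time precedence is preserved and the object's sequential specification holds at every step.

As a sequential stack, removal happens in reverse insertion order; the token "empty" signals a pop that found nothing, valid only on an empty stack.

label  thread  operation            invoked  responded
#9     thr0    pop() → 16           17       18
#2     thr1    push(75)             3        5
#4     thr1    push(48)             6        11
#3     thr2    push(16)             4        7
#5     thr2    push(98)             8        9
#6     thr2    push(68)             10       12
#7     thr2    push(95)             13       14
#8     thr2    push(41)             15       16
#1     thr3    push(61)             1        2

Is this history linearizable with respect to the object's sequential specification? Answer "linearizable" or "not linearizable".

cut after 17 events: linearizable; cut after 18 events (#9 responds, time 18): not linearizable
the 9 completed operations admit 7 real-time orders; each fails the stack replay
take #1, #2, #3, #4, #5, #6, #7, #8, #9: step 9 already fails, because #9 pop() → 16 cannot occur there
take #1, #2, #3, #5, #4, #6, #7, #8, #9: step 9 already fails, because #9 pop() → 16 cannot occur there

not linearizable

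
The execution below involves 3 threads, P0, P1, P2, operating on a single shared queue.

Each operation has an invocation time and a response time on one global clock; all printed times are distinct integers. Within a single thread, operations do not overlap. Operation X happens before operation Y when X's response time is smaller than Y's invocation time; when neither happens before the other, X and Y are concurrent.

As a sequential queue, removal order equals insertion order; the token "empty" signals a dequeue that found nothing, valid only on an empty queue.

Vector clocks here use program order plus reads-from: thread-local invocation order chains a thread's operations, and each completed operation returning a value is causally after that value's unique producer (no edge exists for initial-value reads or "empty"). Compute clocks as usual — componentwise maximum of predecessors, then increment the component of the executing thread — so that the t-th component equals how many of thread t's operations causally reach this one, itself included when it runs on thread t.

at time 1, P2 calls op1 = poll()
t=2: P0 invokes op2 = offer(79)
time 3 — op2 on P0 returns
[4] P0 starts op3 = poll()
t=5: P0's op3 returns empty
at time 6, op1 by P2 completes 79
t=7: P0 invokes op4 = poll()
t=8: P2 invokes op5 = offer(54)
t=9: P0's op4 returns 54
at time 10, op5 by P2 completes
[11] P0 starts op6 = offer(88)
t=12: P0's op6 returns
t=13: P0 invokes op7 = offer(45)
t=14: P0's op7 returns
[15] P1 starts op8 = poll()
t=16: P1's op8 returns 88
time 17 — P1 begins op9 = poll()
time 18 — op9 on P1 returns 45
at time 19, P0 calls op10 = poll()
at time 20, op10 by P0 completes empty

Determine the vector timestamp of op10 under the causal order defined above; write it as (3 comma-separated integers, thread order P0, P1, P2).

root op op2, invoked 2: fresh clock plus P0's own tick → (1, 0, 0)
op1, invoked 1, takes VC(op2)=(1, 0, 0) under max, adds 1 for P2 → (1, 0, 1)
op3, invoked 4, takes VC(op2)=(1, 0, 0) under max, adds 1 for P0 → (2, 0, 0)
op5, invoked 8, takes VC(op1)=(1, 0, 1) under max, adds 1 for P2 → (1, 0, 2)
op4, invoked 7, takes VC(op3)=(2, 0, 0), VC(op5)=(1, 0, 2) under max, adds 1 for P0 → (3, 0, 2)
op6, invoked 11, takes VC(op4)=(3, 0, 2) under max, adds 1 for P0 → (4, 0, 2)
op8, invoked 15, takes VC(op6)=(4, 0, 2) under max, adds 1 for P1 → (4, 1, 2)
op7, invoked 13, takes VC(op6)=(4, 0, 2) under max, adds 1 for P0 → (5, 0, 2)
op10, invoked 19, takes VC(op7)=(5, 0, 2) under max, adds 1 for P0 → (6, 0, 2)
op9, invoked 17, takes VC(op7)=(5, 0, 2), VC(op8)=(4, 1, 2) under max, adds 1 for P1 → (5, 2, 2)
target: VC(op10) = (6, 0, 2)

(6, 0, 2)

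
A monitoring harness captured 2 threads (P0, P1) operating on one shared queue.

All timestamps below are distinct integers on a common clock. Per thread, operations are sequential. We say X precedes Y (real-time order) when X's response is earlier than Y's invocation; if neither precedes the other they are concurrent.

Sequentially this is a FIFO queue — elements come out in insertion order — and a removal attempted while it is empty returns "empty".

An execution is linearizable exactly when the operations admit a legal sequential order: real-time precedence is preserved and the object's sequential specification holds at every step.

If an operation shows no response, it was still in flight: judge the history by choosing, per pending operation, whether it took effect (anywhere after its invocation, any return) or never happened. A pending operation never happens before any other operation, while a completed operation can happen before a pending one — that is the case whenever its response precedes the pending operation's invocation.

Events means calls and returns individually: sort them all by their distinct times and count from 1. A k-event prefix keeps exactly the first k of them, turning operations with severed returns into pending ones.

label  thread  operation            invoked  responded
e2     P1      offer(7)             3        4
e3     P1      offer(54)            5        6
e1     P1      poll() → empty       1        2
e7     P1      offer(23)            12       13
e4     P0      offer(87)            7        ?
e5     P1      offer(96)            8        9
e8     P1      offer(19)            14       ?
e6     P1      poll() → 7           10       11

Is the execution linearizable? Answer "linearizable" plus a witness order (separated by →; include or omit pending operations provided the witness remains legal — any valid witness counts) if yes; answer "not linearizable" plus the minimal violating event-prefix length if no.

linearizable — witness: e1 → e2 → e3 → e4 → e5 → e6 → e7

step 1: e1 poll() → empty — queue <>
step 2: e2 offer(7) — queue <7>
step 3: e3 offer(54) — queue <7,54>
step 4: e4 offer(87) (pending, included) — queue <7,54,87>
step 5: e5 offer(96) — queue <7,54,87,96>
step 6: e6 poll() → 7 — queue <54,87,96>
step 7: e7 offer(23) — queue <54,87,96,23>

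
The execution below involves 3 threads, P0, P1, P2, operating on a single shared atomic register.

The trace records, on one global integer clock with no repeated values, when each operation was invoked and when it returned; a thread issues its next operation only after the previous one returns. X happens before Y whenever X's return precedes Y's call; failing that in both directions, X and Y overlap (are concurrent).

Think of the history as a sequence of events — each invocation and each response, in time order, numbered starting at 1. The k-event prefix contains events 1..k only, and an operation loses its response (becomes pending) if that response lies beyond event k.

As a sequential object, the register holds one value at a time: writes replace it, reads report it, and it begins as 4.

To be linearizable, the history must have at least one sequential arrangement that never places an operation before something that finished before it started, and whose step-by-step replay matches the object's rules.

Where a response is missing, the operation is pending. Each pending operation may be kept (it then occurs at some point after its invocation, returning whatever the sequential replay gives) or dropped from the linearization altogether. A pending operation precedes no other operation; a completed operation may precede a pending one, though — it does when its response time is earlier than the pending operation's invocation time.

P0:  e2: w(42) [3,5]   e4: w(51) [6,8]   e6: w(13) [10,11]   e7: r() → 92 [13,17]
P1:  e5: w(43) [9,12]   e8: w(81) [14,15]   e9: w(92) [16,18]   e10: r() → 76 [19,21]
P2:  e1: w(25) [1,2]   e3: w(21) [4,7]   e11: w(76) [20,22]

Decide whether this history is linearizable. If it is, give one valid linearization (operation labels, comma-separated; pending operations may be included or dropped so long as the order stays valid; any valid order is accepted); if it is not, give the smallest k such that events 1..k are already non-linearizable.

after step 1 (e1 w(25)): value 25
after step 2 (e2 w(42)): value 42
after step 3 (e3 w(21)): value 21
after step 4 (e4 w(51)): value 51
after step 5 (e5 w(43)): value 43
after step 6 (e6 w(13)): value 13
after step 7 (e8 w(81)): value 81
after step 8 (e9 w(92)): value 92
after step 9 (e7 r() → 92): value 92
after step 10 (e11 w(76)): value 76
after step 11 (e10 r() → 76): value 76

linearizable — witness: e1, e2, e3, e4, e5, e6, e8, e9, e7, e11, e10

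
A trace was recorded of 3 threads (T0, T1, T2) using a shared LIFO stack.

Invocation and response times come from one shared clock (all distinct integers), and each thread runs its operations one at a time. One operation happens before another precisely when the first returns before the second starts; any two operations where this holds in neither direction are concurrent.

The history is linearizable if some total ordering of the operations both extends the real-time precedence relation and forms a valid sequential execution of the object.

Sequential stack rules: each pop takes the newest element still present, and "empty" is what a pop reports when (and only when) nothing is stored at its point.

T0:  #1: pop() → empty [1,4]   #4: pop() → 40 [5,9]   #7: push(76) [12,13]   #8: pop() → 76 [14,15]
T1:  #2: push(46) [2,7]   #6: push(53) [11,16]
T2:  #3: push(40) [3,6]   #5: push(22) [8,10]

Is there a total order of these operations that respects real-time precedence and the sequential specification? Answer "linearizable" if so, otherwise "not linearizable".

linearizable

witness order: #1, #2, #3, #4, #5, #6, #7, #8
step 1: #1 pop() → empty — stack <>
step 2: #2 push(46) — stack <46>
step 3: #3 push(40) — stack <46,40>
step 4: #4 pop() → 40 — stack <46>
step 5: #5 push(22) — stack <46,22>
step 6: #6 push(53) — stack <46,22,53>
step 7: #7 push(76) — stack <46,22,53,76>
step 8: #8 pop() → 76 — stack <46,22,53>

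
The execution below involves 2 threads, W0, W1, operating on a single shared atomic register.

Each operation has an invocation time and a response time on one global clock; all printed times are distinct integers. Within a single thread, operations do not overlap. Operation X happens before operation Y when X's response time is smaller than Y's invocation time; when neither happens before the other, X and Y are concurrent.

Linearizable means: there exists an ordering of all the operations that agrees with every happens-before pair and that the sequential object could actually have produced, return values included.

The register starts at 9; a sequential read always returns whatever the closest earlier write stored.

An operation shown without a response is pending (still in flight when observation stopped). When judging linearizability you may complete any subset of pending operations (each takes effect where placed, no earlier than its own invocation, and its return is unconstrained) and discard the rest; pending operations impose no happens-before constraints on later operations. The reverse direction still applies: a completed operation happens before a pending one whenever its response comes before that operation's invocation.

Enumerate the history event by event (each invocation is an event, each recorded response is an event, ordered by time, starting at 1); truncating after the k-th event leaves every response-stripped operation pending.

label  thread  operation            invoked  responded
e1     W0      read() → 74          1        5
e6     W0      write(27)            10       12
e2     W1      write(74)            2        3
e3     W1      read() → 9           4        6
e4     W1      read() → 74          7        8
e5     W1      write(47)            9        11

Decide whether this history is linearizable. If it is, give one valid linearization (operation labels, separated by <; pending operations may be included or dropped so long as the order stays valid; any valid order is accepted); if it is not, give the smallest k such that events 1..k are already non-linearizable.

cut after 5 events: linearizable; cut after 6 events (e3 responds, time 6): not linearizable
all 3 real-time-respecting orders fail — 3 completed atomic register operations, no legal replay
one such order, e1, e2, e3, breaks at step 1 where e1 read() → 74 is illegal
one such order, e2, e1, e3, breaks at step 3 where e3 read() → 9 is illegal

not linearizable — minimal violating prefix: 6 events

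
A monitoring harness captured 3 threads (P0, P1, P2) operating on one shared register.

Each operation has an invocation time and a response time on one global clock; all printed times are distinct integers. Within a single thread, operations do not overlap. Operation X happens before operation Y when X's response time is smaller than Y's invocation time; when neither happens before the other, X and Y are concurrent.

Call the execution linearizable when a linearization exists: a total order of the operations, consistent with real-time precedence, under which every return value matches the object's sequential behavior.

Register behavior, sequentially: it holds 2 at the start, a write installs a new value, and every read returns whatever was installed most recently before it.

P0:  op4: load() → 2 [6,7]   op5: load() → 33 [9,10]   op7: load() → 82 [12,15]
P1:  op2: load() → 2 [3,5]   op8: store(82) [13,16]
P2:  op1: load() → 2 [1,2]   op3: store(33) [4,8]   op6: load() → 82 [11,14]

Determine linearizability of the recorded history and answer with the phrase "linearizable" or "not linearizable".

linearizable

a witness: op1, op2, op4, op3, op5, op8, op6, op7
step 1: op1 load() → 2 — value 2
step 2: op2 load() → 2 — value 2
step 3: op4 load() → 2 — value 2
step 4: op3 store(33) — value 33
step 5: op5 load() → 33 — value 33
step 6: op8 store(82) — value 82
step 7: op6 load() → 82 — value 82
step 8: op7 load() → 82 — value 82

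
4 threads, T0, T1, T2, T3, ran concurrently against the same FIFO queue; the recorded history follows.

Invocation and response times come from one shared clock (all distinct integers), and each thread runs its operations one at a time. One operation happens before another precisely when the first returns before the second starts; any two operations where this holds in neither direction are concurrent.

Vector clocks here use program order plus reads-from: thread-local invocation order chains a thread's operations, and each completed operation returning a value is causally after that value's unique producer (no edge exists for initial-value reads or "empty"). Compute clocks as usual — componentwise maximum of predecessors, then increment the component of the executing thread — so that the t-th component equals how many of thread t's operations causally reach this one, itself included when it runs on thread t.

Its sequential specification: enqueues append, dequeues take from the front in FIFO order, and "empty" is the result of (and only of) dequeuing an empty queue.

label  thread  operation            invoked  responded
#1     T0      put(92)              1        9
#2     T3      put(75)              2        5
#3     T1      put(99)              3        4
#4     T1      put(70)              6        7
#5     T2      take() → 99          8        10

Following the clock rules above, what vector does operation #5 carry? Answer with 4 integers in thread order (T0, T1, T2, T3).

(0, 1, 1, 0)

root op #2, invoked 2: fresh clock plus T3's own tick → (0, 0, 0, 1)
root op #3, invoked 3: fresh clock plus T1's own tick → (0, 1, 0, 0)
root op #1, invoked 1: fresh clock plus T0's own tick → (1, 0, 0, 0)
invoked at 8, #5 merges VC(#3)=(0, 1, 0, 0) and bumps T2's slot → (0, 1, 1, 0)
invoked at 6, #4 merges VC(#3)=(0, 1, 0, 0) and bumps T1's slot → (0, 2, 0, 0)
target: VC(#5) = (0, 1, 1, 0)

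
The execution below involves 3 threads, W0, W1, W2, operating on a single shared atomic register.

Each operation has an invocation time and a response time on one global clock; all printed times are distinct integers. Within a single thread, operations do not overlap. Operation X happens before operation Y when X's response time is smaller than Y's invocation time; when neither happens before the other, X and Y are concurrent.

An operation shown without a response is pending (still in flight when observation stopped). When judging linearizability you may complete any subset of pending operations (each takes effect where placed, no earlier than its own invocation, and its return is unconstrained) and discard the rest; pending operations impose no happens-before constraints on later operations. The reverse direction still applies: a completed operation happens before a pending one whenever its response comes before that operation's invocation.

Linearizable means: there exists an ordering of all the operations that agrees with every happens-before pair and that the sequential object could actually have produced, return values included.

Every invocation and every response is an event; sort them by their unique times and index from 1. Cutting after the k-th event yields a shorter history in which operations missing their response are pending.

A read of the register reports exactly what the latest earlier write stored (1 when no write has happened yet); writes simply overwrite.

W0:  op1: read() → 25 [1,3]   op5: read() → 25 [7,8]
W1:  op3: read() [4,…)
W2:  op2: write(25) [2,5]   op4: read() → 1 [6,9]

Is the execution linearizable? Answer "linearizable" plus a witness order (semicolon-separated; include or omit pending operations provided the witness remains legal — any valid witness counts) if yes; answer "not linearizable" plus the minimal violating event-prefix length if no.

events 1..8 are fine; event 9 — the response of op4 at time 9 — makes the prefix non-linearizable
the 4 completed operations admit 4 real-time orders; each fails the atomic register replay
include/drop combinations of the 1 pending operation (op3) were all tried; none helps
for example op1, op2, op4, op5 (pending dropped) fails at step 1: op1 read() → 25 is not legal there
for example op1, op2, op5, op4 (pending dropped) fails at step 1: op1 read() → 25 is not legal there

not linearizable — minimal violating prefix: 9 events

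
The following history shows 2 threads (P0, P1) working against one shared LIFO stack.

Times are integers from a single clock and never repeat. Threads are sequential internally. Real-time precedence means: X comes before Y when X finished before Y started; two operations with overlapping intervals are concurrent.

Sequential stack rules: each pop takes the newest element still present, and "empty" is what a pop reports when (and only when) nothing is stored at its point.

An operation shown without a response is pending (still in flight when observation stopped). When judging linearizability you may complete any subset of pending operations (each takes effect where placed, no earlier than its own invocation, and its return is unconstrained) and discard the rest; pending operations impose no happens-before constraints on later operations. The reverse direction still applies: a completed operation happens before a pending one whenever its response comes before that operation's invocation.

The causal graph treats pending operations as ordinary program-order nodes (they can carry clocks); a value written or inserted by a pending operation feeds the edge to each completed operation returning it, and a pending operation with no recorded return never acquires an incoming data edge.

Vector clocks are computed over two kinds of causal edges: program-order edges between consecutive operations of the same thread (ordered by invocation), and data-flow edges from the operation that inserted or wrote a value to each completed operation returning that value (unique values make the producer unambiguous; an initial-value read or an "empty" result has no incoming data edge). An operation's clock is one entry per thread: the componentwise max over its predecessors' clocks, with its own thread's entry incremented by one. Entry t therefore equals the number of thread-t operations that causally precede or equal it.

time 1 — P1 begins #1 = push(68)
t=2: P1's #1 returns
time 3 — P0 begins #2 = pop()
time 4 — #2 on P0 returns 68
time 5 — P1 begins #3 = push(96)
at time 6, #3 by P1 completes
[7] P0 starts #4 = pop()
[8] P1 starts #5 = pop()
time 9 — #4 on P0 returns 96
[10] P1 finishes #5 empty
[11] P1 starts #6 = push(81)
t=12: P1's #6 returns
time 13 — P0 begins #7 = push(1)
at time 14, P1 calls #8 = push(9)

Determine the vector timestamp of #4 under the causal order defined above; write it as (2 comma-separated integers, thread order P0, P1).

(2, 2)

invoked at 1, #1 has no predecessors; its own P1 bump gives (0, 1)
merge at #3 (invoked 5): VC(#1)=(0, 1), own-thread bump on P1 → (0, 2)
merge at #2 (invoked 3): VC(#1)=(0, 1), own-thread bump on P0 → (1, 1)
merge at #5 (invoked 8): VC(#3)=(0, 2), own-thread bump on P1 → (0, 3)
merge at #6 (invoked 11): VC(#5)=(0, 3), own-thread bump on P1 → (0, 4)
merge at #4 (invoked 7): VC(#2)=(1, 1), VC(#3)=(0, 2), own-thread bump on P0 → (2, 2)
merge at #8 (invoked 14): VC(#6)=(0, 4), own-thread bump on P1 → (0, 5)
merge at #7 (invoked 13): VC(#4)=(2, 2), own-thread bump on P0 → (3, 2)
target: VC(#4) = (2, 2)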